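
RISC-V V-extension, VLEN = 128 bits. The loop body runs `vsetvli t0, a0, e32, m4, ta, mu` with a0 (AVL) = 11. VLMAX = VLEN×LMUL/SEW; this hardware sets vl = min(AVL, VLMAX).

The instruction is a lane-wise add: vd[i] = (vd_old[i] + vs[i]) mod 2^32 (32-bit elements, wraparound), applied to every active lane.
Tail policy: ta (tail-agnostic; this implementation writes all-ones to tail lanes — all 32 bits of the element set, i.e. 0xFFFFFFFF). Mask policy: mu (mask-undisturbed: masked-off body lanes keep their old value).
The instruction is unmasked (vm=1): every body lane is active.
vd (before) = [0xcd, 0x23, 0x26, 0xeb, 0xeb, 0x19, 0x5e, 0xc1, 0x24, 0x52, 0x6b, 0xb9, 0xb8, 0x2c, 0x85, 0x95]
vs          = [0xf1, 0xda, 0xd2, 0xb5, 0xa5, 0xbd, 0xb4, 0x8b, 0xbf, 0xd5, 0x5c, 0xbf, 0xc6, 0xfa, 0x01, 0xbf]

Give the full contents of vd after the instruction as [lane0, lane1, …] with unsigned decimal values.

VLMAX = VLEN×LMUL/SEW = 128×4/32 = 16
AVL=11 ≤ VLMAX=16, so vl = 11
vd[0] add(0xcd,0xf1) -> 0x1be
vd[1] add(0x23,0xda) -> 0xfd
vd[2] add(0x26,0xd2) -> 0xf8
vd[3] add(0xeb,0xb5) -> 0x1a0
vd[4] add(0xeb,0xa5) -> 0x190
vd[5] add(0x19,0xbd) -> 0xd6
vd[6] add(0x5e,0xb4) -> 0x112
vd[7] add(0xc1,0x8b) -> 0x14c
vd[8] add(0x24,0xbf) -> 0xe3
vd[9] add(0x52,0xd5) -> 0x127
vd[10] add(0x6b,0x5c) -> 0xc7
vd[11] tail/ones -> 0xffffffff
vd[12] tail/ones -> 0xffffffff
vd[13] tail/ones -> 0xffffffff
vd[14] tail/ones -> 0xffffffff
vd[15] tail/ones -> 0xffffffff

vd = [446, 253, 248, 416, 400, 214, 274, 332, 227, 295, 199, 4294967295, 4294967295, 4294967295, 4294967295, 4294967295]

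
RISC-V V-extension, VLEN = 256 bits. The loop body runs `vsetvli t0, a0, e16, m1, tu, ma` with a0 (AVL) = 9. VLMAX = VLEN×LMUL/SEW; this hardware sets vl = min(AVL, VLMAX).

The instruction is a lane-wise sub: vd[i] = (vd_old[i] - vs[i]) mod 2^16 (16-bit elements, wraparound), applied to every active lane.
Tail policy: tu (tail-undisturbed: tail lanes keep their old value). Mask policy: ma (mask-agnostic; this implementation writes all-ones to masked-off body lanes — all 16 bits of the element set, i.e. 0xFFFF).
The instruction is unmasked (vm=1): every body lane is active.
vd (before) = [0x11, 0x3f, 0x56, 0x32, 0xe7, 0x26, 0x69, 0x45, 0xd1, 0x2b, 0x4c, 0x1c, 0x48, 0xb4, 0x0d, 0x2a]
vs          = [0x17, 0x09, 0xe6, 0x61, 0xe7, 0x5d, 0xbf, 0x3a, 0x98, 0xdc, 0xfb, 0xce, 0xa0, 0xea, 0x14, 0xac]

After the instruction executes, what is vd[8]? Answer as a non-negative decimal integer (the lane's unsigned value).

VLMAX = (256 × 1) / 16 = 16 lanes
AVL=9 ≤ VLMAX=16, so vl = 9
vd[0] sub(0x11,0x17) -> 0xfffa
vd[1] sub(0x3f,0x09) -> 0x36
vd[2] sub(0x56,0xe6) -> 0xff70
vd[3] sub(0x32,0x61) -> 0xffd1
vd[4] sub(0xe7,0xe7) -> 0x00
vd[5] sub(0x26,0x5d) -> 0xffc9
vd[6] sub(0x69,0xbf) -> 0xffaa
vd[7] sub(0x45,0x3a) -> 0x0b
vd[8] sub(0xd1,0x98) -> 0x39
vd[9] tail/keep -> 0x2b
vd[10] tail/keep -> 0x4c
vd[11] tail/keep -> 0x1c
vd[12] tail/keep -> 0x48
vd[13] tail/keep -> 0xb4
vd[14] tail/keep -> 0x0d
vd[15] tail/keep -> 0x2a

vd[8] = 57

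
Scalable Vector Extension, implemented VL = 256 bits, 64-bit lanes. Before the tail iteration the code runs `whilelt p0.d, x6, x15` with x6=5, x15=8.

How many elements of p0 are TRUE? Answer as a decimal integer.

lane count: 256 div 64 = 4
p0[j] = (5+j < 8); true for j=0..2 → 3 lanes set

vl = 3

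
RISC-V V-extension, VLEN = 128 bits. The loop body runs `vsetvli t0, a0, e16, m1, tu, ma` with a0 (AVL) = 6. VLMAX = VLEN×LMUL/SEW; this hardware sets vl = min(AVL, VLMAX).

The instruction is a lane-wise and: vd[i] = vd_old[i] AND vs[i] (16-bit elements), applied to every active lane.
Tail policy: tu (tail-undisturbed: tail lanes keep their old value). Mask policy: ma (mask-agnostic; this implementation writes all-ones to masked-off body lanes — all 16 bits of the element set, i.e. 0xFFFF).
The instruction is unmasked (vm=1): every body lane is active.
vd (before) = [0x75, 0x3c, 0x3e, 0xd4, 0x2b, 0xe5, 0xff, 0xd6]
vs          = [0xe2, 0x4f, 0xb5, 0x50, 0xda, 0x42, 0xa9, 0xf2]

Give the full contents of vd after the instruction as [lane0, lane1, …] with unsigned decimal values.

VLMAX = (128 × 1) / 16 = 8 lanes
vl = min(AVL, VLMAX) = min(6, 8) = 6
  i=0: and(0x75,0xe2) → 96
  i=1: and(0x3c,0x4f) → 12
  i=2: and(0x3e,0xb5) → 52
  i=3: and(0xd4,0x50) → 80
  i=4: and(0x2b,0xda) → 10
  i=5: and(0xe5,0x42) → 64
  i=6: tail/keep → 255
  i=7: tail/keep → 214

vd = [96, 12, 52, 80, 10, 64, 255, 214]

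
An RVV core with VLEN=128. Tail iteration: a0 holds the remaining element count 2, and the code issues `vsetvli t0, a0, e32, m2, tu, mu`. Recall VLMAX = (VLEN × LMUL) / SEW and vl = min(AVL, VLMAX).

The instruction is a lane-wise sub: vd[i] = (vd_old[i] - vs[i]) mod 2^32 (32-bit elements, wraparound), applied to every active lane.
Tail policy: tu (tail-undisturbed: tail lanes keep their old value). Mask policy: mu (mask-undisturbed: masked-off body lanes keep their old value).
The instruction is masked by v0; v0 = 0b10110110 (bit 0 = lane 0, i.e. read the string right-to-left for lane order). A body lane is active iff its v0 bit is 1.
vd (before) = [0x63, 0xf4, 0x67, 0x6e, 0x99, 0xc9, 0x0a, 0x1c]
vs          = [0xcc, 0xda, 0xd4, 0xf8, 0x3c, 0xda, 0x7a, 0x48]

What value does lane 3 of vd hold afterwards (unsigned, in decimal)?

VLMAX = (128 × 2) / 32 = 8 lanes
vl = min(AVL, VLMAX) = min(2, 8) = 2
[0] mask-off/keep = 0x63
[1] sub(0xf4,0xda) = 0x1a
[2] tail/keep = 0x67
[3] tail/keep = 0x6e
[4] tail/keep = 0x99
[5] tail/keep = 0xc9
[6] tail/keep = 0x0a
[7] tail/keep = 0x1c

vd[3] = 110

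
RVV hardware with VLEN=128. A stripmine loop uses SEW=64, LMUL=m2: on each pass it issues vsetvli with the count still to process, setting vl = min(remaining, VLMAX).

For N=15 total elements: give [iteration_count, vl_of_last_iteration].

[iterations, last_vl] = [4, 3]

VLMAX = VLEN×LMUL/SEW = 128×2/64 = 4
N=15: ⌈15/4⌉ = 4 iters; last vl = 15 − 3×4 = 3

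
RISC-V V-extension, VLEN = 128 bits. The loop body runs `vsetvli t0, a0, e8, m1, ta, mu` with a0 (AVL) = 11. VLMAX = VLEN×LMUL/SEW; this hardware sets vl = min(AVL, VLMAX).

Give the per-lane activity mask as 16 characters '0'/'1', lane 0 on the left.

predicate = 1111111111100000

VLMAX = (128 × 1) / 8 = 16 lanes
vl = min(AVL, VLMAX) = min(11, 16) = 11
bits (lane 0 leftmost): 1111111111100000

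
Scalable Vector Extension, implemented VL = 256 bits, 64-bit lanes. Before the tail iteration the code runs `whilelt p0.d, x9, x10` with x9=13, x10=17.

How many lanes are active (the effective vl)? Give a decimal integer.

register lanes = 256/64 = 4
active while 13+j < 17, i.e. j ∈ [0,4) capped at 4 ⇒ 4

vl = 4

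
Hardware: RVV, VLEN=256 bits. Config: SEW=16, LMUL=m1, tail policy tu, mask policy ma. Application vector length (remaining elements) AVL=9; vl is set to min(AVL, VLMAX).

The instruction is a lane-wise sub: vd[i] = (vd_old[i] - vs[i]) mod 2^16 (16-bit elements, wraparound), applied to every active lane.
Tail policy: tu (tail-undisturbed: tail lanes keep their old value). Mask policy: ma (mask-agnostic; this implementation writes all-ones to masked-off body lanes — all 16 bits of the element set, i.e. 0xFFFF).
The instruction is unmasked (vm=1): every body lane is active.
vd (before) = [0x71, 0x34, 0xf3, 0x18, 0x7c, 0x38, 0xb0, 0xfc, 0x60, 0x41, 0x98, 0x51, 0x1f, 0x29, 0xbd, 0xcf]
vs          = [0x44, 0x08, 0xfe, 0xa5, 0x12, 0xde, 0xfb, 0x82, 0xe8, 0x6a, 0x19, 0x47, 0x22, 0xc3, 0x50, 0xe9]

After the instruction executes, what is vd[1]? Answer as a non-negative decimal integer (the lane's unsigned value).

vd[1] = 44

VLMAX = VLEN×LMUL/SEW = 256×1/16 = 16
vl ← min(9, 16) = 9
lane  0: sub(0x71,0x44) ⇒ 0x2d
lane  1: sub(0x34,0x08) ⇒ 0x2c
lane  2: sub(0xf3,0xfe) ⇒ 0xfff5
lane  3: sub(0x18,0xa5) ⇒ 0xff73
lane  4: sub(0x7c,0x12) ⇒ 0x6a
lane  5: sub(0x38,0xde) ⇒ 0xff5a
lane  6: sub(0xb0,0xfb) ⇒ 0xffb5
lane  7: sub(0xfc,0x82) ⇒ 0x7a
lane  8: sub(0x60,0xe8) ⇒ 0xff78
lane  9: tail/keep ⇒ 0x41
lane 10: tail/keep ⇒ 0x98
lane 11: tail/keep ⇒ 0x51
lane 12: tail/keep ⇒ 0x1f
lane 13: tail/keep ⇒ 0x29
lane 14: tail/keep ⇒ 0xbd
lane 15: tail/keep ⇒ 0xcf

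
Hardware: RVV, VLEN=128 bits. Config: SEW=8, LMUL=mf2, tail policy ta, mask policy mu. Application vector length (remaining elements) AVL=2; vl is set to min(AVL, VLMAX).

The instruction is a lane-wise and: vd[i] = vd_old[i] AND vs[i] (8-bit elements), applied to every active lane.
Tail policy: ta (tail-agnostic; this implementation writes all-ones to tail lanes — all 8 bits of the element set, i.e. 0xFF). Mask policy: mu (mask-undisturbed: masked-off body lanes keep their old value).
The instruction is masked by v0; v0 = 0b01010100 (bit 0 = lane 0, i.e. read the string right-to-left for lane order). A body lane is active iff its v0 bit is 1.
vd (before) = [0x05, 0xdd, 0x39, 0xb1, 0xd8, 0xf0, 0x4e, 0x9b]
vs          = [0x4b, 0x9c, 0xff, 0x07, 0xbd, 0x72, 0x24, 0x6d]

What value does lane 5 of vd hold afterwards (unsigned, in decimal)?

VLMAX = VLEN×LMUL/SEW = 128×1/2/8 = 8
AVL=2 ≤ VLMAX=8, so vl = 2
lane  0: mask-off/keep ⇒ 0x05
lane  1: mask-off/keep ⇒ 0xdd
lane  2: tail/ones ⇒ 0xff
lane  3: tail/ones ⇒ 0xff
lane  4: tail/ones ⇒ 0xff
lane  5: tail/ones ⇒ 0xff
lane  6: tail/ones ⇒ 0xff
lane  7: tail/ones ⇒ 0xff

vd[5] = 255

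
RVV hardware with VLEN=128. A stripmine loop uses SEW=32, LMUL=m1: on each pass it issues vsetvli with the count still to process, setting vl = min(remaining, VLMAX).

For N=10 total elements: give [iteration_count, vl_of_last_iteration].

[iterations, last_vl] = [3, 2]

VLMAX = VLEN×LMUL/SEW = 128×1/32 = 4
iterations = ceil(10/4) = 3; final-pass vl = 2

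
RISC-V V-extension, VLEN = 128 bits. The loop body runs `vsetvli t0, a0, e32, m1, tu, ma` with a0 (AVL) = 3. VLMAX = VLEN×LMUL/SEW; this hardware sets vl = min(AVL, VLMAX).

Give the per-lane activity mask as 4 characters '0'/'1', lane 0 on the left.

predicate = 1110

VLMAX = (128 × 1) / 32 = 4 lanes
AVL=3 ≤ VLMAX=4, so vl = 3
bits (lane 0 leftmost): 1110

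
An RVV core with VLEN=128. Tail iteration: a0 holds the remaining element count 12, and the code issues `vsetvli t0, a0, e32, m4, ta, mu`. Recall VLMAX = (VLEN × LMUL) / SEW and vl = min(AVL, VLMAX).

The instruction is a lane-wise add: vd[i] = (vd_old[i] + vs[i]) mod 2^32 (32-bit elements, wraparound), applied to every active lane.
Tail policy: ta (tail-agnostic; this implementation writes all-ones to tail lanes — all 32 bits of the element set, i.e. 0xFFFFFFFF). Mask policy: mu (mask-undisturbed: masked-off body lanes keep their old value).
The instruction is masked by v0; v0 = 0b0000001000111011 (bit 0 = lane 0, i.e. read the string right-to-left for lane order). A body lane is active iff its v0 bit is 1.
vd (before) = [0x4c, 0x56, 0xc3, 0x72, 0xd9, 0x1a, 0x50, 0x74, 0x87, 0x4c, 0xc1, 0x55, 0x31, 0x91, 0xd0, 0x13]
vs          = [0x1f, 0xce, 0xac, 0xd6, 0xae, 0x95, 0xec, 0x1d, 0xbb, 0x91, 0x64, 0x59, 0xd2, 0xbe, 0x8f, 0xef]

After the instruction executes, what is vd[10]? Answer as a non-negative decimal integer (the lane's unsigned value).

vd[10] = 193

VLMAX = (128 × 4) / 32 = 16 lanes
AVL=12 ≤ VLMAX=16, so vl = 12
  i=0: add(0x4c,0x1f) → 107
  i=1: add(0x56,0xce) → 292
  i=2: mask-off/keep → 195
  i=3: add(0x72,0xd6) → 328
  i=4: add(0xd9,0xae) → 391
  i=5: add(0x1a,0x95) → 175
  i=6: mask-off/keep → 80
  i=7: mask-off/keep → 116
  i=8: mask-off/keep → 135
  i=9: add(0x4c,0x91) → 221
  i=10: mask-off/keep → 193
  i=11: mask-off/keep → 85
  i=12: tail/ones → 4294967295
  i=13: tail/ones → 4294967295
  i=14: tail/ones → 4294967295
  i=15: tail/ones → 4294967295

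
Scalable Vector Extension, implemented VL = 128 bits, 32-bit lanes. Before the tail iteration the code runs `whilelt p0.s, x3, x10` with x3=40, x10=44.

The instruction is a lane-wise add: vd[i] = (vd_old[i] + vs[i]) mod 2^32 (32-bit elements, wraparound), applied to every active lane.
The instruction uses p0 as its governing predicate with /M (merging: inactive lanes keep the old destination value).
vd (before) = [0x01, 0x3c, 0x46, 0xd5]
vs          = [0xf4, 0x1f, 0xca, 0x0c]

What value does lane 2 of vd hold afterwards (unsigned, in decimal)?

register lanes = 128/32 = 4
whilelt: lane j active iff 40+j < 44 → j < 4 → 4 active
  i=0: add(0x01,0xf4) → 245
  i=1: add(0x3c,0x1f) → 91
  i=2: add(0x46,0xca) → 272
  i=3: add(0xd5,0x0c) → 225

vd[2] = 272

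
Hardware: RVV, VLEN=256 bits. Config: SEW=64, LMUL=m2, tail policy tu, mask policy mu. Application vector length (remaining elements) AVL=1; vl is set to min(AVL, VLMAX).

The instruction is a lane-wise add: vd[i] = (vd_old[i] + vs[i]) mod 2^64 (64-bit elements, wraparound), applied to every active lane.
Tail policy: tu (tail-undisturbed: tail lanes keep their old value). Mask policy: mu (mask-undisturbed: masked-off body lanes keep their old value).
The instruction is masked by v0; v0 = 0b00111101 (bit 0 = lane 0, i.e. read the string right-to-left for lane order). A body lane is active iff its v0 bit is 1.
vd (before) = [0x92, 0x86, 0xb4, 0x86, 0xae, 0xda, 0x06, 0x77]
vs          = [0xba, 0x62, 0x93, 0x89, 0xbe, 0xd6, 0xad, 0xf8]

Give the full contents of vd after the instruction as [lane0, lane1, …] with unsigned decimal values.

lanes per group: 256·2/64 = 8
AVL=1 ≤ VLMAX=8, so vl = 1
  i=0: add(0x92,0xba) → 332
  i=1: tail/keep → 134
  i=2: tail/keep → 180
  i=3: tail/keep → 134
  i=4: tail/keep → 174
  i=5: tail/keep → 218
  i=6: tail/keep → 6
  i=7: tail/keep → 119

vd = [332, 134, 180, 134, 174, 218, 6, 119]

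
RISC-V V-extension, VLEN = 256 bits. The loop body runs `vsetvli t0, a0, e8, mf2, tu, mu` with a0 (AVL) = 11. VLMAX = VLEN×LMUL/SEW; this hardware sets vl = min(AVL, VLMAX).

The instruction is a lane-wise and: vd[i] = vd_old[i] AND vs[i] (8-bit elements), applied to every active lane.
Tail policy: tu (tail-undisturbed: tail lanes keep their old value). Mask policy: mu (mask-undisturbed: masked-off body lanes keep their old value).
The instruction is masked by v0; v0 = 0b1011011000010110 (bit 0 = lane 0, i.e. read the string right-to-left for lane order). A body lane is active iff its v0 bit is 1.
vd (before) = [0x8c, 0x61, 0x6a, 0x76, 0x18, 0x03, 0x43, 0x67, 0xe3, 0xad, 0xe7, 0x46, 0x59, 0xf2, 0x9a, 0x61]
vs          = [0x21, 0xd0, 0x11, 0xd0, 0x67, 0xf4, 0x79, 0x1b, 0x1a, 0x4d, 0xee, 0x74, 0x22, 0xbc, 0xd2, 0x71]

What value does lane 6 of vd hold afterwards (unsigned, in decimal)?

vd[6] = 67

lanes per group: 256·1/2/8 = 16
vl ← min(11, 16) = 11
lane  0: mask-off/keep ⇒ 0x8c
lane  1: and(0x61,0xd0) ⇒ 0x40
lane  2: and(0x6a,0x11) ⇒ 0x00
lane  3: mask-off/keep ⇒ 0x76
lane  4: and(0x18,0x67) ⇒ 0x00
lane  5: mask-off/keep ⇒ 0x03
lane  6: mask-off/keep ⇒ 0x43
lane  7: mask-off/keep ⇒ 0x67
lane  8: mask-off/keep ⇒ 0xe3
lane  9: and(0xad,0x4d) ⇒ 0x0d
lane 10: and(0xe7,0xee) ⇒ 0xe6
lane 11: tail/keep ⇒ 0x46
lane 12: tail/keep ⇒ 0x59
lane 13: tail/keep ⇒ 0xf2
lane 14: tail/keep ⇒ 0x9a
lane 15: tail/keep ⇒ 0x61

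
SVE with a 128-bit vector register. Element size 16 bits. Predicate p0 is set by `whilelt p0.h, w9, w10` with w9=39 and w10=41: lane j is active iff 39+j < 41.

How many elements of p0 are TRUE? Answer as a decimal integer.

lane count: 128 div 16 = 8
p0[j] = (39+j < 41); true for j=0..1 → 2 lanes set

vl = 2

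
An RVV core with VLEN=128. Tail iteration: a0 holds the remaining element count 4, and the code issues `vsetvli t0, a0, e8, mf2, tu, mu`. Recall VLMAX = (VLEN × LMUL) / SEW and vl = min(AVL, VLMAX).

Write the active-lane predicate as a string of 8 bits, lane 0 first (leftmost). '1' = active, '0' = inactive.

predicate = 11110000

VLMAX = (128 × 1/2) / 8 = 8 lanes
vl ← min(4, 8) = 4
bits (lane 0 leftmost): 11110000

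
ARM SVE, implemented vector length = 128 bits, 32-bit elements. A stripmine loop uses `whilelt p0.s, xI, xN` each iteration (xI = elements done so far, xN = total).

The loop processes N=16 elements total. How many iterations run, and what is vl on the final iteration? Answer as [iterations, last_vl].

[iterations, last_vl] = [4, 4]

128-bit reg / 32-bit elem → 4 lanes
N=16: ⌈16/4⌉ = 4 iters; last vl = 16 − 3×4 = 4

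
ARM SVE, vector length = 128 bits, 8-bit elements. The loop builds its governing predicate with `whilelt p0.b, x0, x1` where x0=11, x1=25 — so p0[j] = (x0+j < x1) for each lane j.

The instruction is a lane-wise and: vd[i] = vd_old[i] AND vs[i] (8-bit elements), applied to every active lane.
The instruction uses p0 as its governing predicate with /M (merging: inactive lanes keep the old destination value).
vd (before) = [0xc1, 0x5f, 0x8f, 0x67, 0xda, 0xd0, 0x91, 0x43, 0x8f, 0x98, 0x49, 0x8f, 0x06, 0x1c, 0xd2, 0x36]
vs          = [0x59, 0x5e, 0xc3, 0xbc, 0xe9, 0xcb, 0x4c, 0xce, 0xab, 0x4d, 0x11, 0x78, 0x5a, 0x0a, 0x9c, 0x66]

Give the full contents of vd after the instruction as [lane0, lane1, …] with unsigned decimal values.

vd = [65, 94, 131, 36, 200, 192, 0, 66, 139, 8, 1, 8, 2, 8, 210, 54]

128-bit reg / 8-bit elem → 16 lanes
whilelt: lane j active iff 11+j < 25 → j < 14 → 14 active
[0] and(0xc1,0x59) = 0x41
[1] and(0x5f,0x5e) = 0x5e
[2] and(0x8f,0xc3) = 0x83
[3] and(0x67,0xbc) = 0x24
[4] and(0xda,0xe9) = 0xc8
[5] and(0xd0,0xcb) = 0xc0
[6] and(0x91,0x4c) = 0x00
[7] and(0x43,0xce) = 0x42
[8] and(0x8f,0xab) = 0x8b
[9] and(0x98,0x4d) = 0x08
[10] and(0x49,0x11) = 0x01
[11] and(0x8f,0x78) = 0x08
[12] and(0x06,0x5a) = 0x02
[13] and(0x1c,0x0a) = 0x08
[14] tail/keep = 0xd2
[15] tail/keep = 0x36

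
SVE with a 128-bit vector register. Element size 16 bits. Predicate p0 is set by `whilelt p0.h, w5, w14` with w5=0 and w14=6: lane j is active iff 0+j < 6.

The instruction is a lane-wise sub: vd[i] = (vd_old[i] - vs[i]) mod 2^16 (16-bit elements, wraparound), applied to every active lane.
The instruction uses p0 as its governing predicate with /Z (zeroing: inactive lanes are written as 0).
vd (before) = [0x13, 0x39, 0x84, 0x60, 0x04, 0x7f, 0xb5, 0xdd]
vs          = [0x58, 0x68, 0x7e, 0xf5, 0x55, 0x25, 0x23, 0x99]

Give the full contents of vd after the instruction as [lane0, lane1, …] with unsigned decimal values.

128-bit reg / 16-bit elem → 8 lanes
whilelt: lane j active iff 0+j < 6 → j < 6 → 6 active
lane  0: sub(0x13,0x58) ⇒ 0xffbb
lane  1: sub(0x39,0x68) ⇒ 0xffd1
lane  2: sub(0x84,0x7e) ⇒ 0x06
lane  3: sub(0x60,0xf5) ⇒ 0xff6b
lane  4: sub(0x04,0x55) ⇒ 0xffaf
lane  5: sub(0x7f,0x25) ⇒ 0x5a
lane  6: tail/zero ⇒ 0x00
lane  7: tail/zero ⇒ 0x00

vd = [65467, 65489, 6, 65387, 65455, 90, 0, 0]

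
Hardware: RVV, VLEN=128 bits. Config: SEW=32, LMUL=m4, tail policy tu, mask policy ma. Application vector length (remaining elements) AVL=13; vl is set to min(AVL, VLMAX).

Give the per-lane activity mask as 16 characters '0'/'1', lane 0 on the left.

VLMAX = VLEN×LMUL/SEW = 128×4/32 = 16
vl ← min(13, 16) = 13
bits (lane 0 leftmost): 1111111111111000

predicate = 1111111111111000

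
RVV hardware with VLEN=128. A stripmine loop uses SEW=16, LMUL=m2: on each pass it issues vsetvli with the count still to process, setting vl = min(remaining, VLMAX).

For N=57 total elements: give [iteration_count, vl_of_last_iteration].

[iterations, last_vl] = [4, 9]

VLMAX = (128 × 2) / 16 = 16 lanes
iterations = ceil(57/16) = 4; final-pass vl = 9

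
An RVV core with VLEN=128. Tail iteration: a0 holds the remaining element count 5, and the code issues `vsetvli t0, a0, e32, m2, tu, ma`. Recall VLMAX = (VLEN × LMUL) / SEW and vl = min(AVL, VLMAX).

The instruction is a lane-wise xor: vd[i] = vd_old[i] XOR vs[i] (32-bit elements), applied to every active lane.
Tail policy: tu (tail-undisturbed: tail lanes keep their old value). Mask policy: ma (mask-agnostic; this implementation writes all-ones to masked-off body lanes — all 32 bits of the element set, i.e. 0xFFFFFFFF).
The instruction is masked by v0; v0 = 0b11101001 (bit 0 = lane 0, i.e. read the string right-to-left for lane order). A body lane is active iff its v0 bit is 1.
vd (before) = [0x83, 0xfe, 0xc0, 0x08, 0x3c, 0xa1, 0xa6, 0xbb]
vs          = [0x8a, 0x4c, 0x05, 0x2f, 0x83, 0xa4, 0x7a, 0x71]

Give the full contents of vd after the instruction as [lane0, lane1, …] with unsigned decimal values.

VLMAX = VLEN×LMUL/SEW = 128×2/32 = 8
AVL=5 ≤ VLMAX=8, so vl = 5
vd[0] xor(0x83,0x8a) -> 0x09
vd[1] mask-off/ones -> 0xffffffff
vd[2] mask-off/ones -> 0xffffffff
vd[3] xor(0x08,0x2f) -> 0x27
vd[4] mask-off/ones -> 0xffffffff
vd[5] tail/keep -> 0xa1
vd[6] tail/keep -> 0xa6
vd[7] tail/keep -> 0xbb

vd = [9, 4294967295, 4294967295, 39, 4294967295, 161, 166, 187]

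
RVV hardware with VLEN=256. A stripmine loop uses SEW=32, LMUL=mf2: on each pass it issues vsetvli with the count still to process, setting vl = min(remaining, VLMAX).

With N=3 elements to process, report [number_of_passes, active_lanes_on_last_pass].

VLMAX = (256 × 1/2) / 32 = 4 lanes
iterations = ceil(3/4) = 1; final-pass vl = 3

[iterations, last_vl] = [1, 3]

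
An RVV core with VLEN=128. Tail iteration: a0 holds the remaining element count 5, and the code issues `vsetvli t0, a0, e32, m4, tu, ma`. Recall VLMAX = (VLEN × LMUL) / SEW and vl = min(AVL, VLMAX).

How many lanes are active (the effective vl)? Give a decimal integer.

VLMAX = VLEN×LMUL/SEW = 128×4/32 = 16
AVL=5 ≤ VLMAX=16, so vl = 5

vl = 5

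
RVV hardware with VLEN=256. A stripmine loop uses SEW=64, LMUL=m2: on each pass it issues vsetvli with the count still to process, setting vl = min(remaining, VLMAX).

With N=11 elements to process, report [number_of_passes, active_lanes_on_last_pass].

VLMAX = VLEN×LMUL/SEW = 256×2/64 = 8
iterations = ceil(11/8) = 2; final-pass vl = 3

[iterations, last_vl] = [2, 3]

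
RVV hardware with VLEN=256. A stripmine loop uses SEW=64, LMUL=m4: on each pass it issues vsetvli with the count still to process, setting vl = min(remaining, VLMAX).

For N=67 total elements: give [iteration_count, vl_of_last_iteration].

[iterations, last_vl] = [5, 3]

VLMAX = (256 × 4) / 64 = 16 lanes
67 elements at 16/iter → 5 passes, remainder 3 on the last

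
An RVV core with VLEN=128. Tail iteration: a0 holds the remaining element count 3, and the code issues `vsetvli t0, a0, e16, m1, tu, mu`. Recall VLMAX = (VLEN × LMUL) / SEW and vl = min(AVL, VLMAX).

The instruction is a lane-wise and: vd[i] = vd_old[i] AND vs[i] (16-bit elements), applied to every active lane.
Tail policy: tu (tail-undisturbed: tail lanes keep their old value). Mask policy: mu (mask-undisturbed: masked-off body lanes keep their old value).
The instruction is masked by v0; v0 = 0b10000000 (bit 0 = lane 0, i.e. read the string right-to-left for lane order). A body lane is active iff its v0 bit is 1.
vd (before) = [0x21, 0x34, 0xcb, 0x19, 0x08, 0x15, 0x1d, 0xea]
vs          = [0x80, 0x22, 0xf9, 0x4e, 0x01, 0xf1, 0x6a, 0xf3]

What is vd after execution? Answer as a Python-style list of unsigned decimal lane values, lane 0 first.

VLMAX = VLEN×LMUL/SEW = 128×1/16 = 8
vl = min(AVL, VLMAX) = min(3, 8) = 3
vd[0] mask-off/keep -> 0x21
vd[1] mask-off/keep -> 0x34
vd[2] mask-off/keep -> 0xcb
vd[3] tail/keep -> 0x19
vd[4] tail/keep -> 0x08
vd[5] tail/keep -> 0x15
vd[6] tail/keep -> 0x1d
vd[7] tail/keep -> 0xea

vd = [33, 52, 203, 25, 8, 21, 29, 234]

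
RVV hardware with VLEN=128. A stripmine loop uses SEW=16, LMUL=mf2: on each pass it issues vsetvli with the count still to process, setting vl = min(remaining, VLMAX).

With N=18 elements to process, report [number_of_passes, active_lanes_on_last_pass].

[iterations, last_vl] = [5, 2]

VLMAX = VLEN×LMUL/SEW = 128×1/2/16 = 4
iterations = ceil(18/4) = 5; final-pass vl = 2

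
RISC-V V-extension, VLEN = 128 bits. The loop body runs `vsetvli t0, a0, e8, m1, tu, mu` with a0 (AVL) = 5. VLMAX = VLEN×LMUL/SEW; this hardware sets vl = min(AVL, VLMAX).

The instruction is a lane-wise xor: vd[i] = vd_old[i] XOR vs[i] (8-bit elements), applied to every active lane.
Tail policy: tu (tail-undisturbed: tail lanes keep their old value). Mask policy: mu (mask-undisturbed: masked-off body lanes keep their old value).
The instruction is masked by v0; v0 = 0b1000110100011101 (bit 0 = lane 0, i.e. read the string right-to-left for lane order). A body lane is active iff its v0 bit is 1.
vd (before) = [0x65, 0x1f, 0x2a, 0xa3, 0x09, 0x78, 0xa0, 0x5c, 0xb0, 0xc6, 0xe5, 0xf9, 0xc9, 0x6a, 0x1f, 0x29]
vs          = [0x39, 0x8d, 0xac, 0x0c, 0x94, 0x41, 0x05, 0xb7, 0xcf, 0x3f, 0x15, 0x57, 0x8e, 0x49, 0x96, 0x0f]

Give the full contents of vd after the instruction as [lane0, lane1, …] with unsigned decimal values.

vd = [92, 31, 134, 175, 157, 120, 160, 92, 176, 198, 229, 249, 201, 106, 31, 41]

VLMAX = (128 × 1) / 8 = 16 lanes
AVL=5 ≤ VLMAX=16, so vl = 5
  i=0: xor(0x65,0x39) → 92
  i=1: mask-off/keep → 31
  i=2: xor(0x2a,0xac) → 134
  i=3: xor(0xa3,0x0c) → 175
  i=4: xor(0x09,0x94) → 157
  i=5: tail/keep → 120
  i=6: tail/keep → 160
  i=7: tail/keep → 92
  i=8: tail/keep → 176
  i=9: tail/keep → 198
  i=10: tail/keep → 229
  i=11: tail/keep → 249
  i=12: tail/keep → 201
  i=13: tail/keep → 106
  i=14: tail/keep → 31
  i=15: tail/keep → 41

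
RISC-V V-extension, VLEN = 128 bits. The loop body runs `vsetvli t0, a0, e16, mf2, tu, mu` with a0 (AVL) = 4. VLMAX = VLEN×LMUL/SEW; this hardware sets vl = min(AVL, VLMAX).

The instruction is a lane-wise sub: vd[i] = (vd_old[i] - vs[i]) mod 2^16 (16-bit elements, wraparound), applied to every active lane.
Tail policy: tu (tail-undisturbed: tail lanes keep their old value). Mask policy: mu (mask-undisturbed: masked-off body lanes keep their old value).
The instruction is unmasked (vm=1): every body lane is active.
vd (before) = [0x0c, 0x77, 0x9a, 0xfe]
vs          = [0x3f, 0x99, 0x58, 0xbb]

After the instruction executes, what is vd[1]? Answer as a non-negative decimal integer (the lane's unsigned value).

lanes per group: 128·1/2/16 = 4
vl ← min(4, 4) = 4
lane  0: sub(0x0c,0x3f) ⇒ 0xffcd
lane  1: sub(0x77,0x99) ⇒ 0xffde
lane  2: sub(0x9a,0x58) ⇒ 0x42
lane  3: sub(0xfe,0xbb) ⇒ 0x43

vd[1] = 65502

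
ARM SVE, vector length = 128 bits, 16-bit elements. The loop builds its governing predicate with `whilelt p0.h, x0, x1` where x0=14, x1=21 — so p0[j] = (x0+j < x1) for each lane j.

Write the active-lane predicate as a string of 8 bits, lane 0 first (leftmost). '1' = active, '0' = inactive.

lane count: 128 div 16 = 8
p0[j] = (14+j < 21); true for j=0..6 → 7 lanes set
bits (lane 0 leftmost): 11111110

predicate = 11111110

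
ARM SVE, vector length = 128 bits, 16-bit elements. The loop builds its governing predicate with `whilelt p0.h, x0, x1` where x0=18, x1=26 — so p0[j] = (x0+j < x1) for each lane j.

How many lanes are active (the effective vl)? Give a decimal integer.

lane count: 128 div 16 = 8
whilelt: lane j active iff 18+j < 26 → j < 8 → 8 active

vl = 8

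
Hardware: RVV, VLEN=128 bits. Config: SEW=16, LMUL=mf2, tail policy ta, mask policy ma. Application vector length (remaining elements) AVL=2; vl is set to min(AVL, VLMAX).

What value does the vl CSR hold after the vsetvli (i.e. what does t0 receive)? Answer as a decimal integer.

vl = 2

lanes per group: 128·1/2/16 = 4
AVL=2 ≤ VLMAX=4, so vl = 2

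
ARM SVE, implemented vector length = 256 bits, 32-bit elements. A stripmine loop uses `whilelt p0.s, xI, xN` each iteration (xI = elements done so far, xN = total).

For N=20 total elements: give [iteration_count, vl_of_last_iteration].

[iterations, last_vl] = [3, 4]

register lanes = 256/32 = 8
N=20: ⌈20/8⌉ = 3 iters; last vl = 20 − 2×8 = 4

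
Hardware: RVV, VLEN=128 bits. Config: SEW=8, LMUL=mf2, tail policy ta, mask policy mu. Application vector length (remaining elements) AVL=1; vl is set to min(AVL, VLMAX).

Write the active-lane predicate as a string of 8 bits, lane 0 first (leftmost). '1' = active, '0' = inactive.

lanes per group: 128·1/2/8 = 8
AVL=1 ≤ VLMAX=8, so vl = 1
bits (lane 0 leftmost): 10000000

predicate = 10000000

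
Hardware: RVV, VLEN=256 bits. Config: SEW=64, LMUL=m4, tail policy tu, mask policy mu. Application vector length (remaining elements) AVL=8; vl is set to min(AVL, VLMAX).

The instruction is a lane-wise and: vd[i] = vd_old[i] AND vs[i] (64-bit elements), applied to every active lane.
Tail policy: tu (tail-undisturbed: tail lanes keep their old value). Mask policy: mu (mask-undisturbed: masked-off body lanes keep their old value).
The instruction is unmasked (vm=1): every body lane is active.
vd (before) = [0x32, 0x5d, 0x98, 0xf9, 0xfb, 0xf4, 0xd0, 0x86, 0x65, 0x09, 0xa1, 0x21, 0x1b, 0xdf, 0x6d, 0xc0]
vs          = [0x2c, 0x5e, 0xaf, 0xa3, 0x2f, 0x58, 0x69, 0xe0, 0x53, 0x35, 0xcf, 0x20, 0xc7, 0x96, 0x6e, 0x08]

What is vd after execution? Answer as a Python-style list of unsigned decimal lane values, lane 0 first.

VLMAX = (256 × 4) / 64 = 16 lanes
vl ← min(8, 16) = 8
[0] and(0x32,0x2c) = 0x20
[1] and(0x5d,0x5e) = 0x5c
[2] and(0x98,0xaf) = 0x88
[3] and(0xf9,0xa3) = 0xa1
[4] and(0xfb,0x2f) = 0x2b
[5] and(0xf4,0x58) = 0x50
[6] and(0xd0,0x69) = 0x40
[7] and(0x86,0xe0) = 0x80
[8] tail/keep = 0x65
[9] tail/keep = 0x09
[10] tail/keep = 0xa1
[11] tail/keep = 0x21
[12] tail/keep = 0x1b
[13] tail/keep = 0xdf
[14] tail/keep = 0x6d
[15] tail/keep = 0xc0

vd = [32, 92, 136, 161, 43, 80, 64, 128, 101, 9, 161, 33, 27, 223, 109, 192]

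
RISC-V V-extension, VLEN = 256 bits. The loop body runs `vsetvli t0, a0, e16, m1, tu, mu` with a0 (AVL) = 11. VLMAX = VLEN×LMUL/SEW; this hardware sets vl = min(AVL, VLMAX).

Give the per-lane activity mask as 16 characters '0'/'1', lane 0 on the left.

lanes per group: 256·1/16 = 16
vl ← min(11, 16) = 11
bits (lane 0 leftmost): 1111111111100000

predicate = 1111111111100000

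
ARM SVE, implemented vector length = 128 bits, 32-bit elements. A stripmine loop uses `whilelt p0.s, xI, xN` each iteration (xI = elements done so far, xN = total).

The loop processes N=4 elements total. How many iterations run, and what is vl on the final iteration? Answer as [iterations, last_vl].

register lanes = 128/32 = 4
iterations = ceil(4/4) = 1; final-pass vl = 4

[iterations, last_vl] = [1, 4]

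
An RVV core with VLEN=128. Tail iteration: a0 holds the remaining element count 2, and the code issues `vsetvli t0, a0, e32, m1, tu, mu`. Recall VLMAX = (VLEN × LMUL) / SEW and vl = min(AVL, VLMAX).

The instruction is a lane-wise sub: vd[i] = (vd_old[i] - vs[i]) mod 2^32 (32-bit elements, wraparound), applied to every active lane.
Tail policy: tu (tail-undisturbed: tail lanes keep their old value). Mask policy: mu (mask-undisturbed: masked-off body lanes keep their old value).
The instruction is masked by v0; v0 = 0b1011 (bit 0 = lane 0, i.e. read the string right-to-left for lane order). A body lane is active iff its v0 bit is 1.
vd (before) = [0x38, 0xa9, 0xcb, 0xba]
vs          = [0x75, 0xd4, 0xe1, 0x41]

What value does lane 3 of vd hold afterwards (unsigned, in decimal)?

lanes per group: 128·1/32 = 4
vl = min(AVL, VLMAX) = min(2, 4) = 2
lane  0: sub(0x38,0x75) ⇒ 0xffffffc3
lane  1: sub(0xa9,0xd4) ⇒ 0xffffffd5
lane  2: tail/keep ⇒ 0xcb
lane  3: tail/keep ⇒ 0xba

vd[3] = 186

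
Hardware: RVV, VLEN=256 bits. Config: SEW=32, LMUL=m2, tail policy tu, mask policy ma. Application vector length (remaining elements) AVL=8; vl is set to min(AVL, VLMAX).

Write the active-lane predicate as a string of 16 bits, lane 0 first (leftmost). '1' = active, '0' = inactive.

predicate = 1111111100000000

VLMAX = VLEN×LMUL/SEW = 256×2/32 = 16
AVL=8 ≤ VLMAX=16, so vl = 8
bits (lane 0 leftmost): 1111111100000000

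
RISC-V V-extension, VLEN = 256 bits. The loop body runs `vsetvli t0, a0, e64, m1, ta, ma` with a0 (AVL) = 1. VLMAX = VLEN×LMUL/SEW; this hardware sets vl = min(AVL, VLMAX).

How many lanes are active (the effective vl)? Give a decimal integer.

VLMAX = (256 × 1) / 64 = 4 lanes
AVL=1 ≤ VLMAX=4, so vl = 1

vl = 1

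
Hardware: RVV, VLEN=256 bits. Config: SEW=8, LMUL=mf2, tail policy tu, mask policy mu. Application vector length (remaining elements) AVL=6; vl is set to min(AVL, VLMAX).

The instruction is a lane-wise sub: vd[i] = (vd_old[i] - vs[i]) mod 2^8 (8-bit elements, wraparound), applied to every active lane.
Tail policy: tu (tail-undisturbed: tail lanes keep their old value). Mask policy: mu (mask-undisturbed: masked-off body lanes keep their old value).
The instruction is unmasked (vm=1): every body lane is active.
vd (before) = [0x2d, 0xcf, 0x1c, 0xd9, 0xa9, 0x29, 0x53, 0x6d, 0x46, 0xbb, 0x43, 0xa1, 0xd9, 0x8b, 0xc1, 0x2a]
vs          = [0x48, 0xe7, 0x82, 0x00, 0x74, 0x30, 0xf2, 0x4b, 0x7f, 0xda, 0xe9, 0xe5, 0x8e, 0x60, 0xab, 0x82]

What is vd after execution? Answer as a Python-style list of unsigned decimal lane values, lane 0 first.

VLMAX = VLEN×LMUL/SEW = 256×1/2/8 = 16
AVL=6 ≤ VLMAX=16, so vl = 6
vd[0] sub(0x2d,0x48) -> 0xe5
vd[1] sub(0xcf,0xe7) -> 0xe8
vd[2] sub(0x1c,0x82) -> 0x9a
vd[3] sub(0xd9,0x00) -> 0xd9
vd[4] sub(0xa9,0x74) -> 0x35
vd[5] sub(0x29,0x30) -> 0xf9
vd[6] tail/keep -> 0x53
vd[7] tail/keep -> 0x6d
vd[8] tail/keep -> 0x46
vd[9] tail/keep -> 0xbb
vd[10] tail/keep -> 0x43
vd[11] tail/keep -> 0xa1
vd[12] tail/keep -> 0xd9
vd[13] tail/keep -> 0x8b
vd[14] tail/keep -> 0xc1
vd[15] tail/keep -> 0x2a

vd = [229, 232, 154, 217, 53, 249, 83, 109, 70, 187, 67, 161, 217, 139, 193, 42]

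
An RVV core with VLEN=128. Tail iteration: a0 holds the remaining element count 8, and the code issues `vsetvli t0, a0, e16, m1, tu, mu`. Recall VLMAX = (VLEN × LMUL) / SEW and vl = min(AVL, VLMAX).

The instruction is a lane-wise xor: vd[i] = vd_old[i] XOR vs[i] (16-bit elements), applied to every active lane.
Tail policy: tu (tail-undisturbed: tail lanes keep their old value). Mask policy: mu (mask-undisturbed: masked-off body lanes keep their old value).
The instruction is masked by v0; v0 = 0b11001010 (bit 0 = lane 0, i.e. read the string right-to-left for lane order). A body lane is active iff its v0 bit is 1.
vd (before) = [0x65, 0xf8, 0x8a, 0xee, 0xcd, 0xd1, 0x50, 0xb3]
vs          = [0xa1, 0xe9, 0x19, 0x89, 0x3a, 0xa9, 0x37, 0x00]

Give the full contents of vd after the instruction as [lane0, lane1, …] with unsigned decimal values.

VLMAX = VLEN×LMUL/SEW = 128×1/16 = 8
AVL=8 ≤ VLMAX=8, so vl = 8
[0] mask-off/keep = 0x65
[1] xor(0xf8,0xe9) = 0x11
[2] mask-off/keep = 0x8a
[3] xor(0xee,0x89) = 0x67
[4] mask-off/keep = 0xcd
[5] mask-off/keep = 0xd1
[6] xor(0x50,0x37) = 0x67
[7] xor(0xb3,0x00) = 0xb3

vd = [101, 17, 138, 103, 205, 209, 103, 179]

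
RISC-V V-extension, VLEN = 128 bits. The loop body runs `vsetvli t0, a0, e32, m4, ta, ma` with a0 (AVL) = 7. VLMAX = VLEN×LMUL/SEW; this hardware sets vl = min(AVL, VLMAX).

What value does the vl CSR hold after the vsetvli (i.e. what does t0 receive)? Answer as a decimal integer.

lanes per group: 128·4/32 = 16
vl = min(AVL, VLMAX) = min(7, 16) = 7

vl = 7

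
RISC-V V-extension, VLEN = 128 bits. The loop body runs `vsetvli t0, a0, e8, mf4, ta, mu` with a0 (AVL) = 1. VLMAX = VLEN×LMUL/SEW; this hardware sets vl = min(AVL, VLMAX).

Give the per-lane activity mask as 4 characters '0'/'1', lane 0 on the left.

predicate = 1000

VLMAX = VLEN×LMUL/SEW = 128×1/4/8 = 4
vl ← min(1, 4) = 1
bits (lane 0 leftmost): 1000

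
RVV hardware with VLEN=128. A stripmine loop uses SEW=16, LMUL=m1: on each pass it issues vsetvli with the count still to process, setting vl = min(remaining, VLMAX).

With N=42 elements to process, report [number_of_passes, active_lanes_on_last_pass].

VLMAX = VLEN×LMUL/SEW = 128×1/16 = 8
N=42: ⌈42/8⌉ = 6 iters; last vl = 42 − 5×8 = 2

[iterations, last_vl] = [6, 2]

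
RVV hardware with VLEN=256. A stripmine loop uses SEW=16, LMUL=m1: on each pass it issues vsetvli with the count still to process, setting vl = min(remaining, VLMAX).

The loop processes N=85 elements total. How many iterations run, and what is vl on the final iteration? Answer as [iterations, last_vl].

[iterations, last_vl] = [6, 5]

lanes per group: 256·1/16 = 16
iterations = ceil(85/16) = 6; final-pass vl = 5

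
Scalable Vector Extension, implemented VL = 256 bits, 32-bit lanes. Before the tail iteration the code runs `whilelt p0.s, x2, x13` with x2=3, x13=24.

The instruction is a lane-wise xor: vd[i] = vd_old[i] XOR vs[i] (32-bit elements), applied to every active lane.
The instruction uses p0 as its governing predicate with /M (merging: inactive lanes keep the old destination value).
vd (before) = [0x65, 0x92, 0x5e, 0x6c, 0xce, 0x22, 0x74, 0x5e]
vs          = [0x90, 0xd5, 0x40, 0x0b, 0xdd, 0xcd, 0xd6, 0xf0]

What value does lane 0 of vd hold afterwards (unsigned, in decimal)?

vd[0] = 245

lane count: 256 div 32 = 8
p0[j] = (3+j < 24); true for j=0..7 → 8 lanes set
lane  0: xor(0x65,0x90) ⇒ 0xf5
lane  1: xor(0x92,0xd5) ⇒ 0x47
lane  2: xor(0x5e,0x40) ⇒ 0x1e
lane  3: xor(0x6c,0x0b) ⇒ 0x67
lane  4: xor(0xce,0xdd) ⇒ 0x13
lane  5: xor(0x22,0xcd) ⇒ 0xef
lane  6: xor(0x74,0xd6) ⇒ 0xa2
lane  7: xor(0x5e,0xf0) ⇒ 0xae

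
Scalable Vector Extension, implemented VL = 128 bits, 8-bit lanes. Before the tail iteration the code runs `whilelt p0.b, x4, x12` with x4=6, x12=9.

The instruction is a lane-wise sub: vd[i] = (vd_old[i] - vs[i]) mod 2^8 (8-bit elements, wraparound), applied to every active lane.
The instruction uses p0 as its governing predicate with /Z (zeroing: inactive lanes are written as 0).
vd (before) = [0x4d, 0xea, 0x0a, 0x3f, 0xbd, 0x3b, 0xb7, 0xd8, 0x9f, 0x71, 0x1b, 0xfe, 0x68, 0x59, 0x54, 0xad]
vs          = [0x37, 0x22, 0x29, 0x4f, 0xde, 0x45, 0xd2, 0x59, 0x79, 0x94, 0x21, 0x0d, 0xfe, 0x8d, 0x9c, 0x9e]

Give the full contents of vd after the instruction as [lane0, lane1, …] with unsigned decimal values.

register lanes = 128/8 = 16
p0[j] = (6+j < 9); true for j=0..2 → 3 lanes set
  i=0: sub(0x4d,0x37) → 22
  i=1: sub(0xea,0x22) → 200
  i=2: sub(0x0a,0x29) → 225
  i=3: tail/zero → 0
  i=4: tail/zero → 0
  i=5: tail/zero → 0
  i=6: tail/zero → 0
  i=7: tail/zero → 0
  i=8: tail/zero → 0
  i=9: tail/zero → 0
  i=10: tail/zero → 0
  i=11: tail/zero → 0
  i=12: tail/zero → 0
  i=13: tail/zero → 0
  i=14: tail/zero → 0
  i=15: tail/zero → 0

vd = [22, 200, 225, 0, 0, 0, 0, 0, 0, 0, 0, 0, 0, 0, 0, 0]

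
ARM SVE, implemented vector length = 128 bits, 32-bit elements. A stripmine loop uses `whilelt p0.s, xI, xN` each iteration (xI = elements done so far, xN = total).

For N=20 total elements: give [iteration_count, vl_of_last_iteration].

[iterations, last_vl] = [5, 4]

register lanes = 128/32 = 4
N=20: ⌈20/4⌉ = 5 iters; last vl = 20 − 4×4 = 4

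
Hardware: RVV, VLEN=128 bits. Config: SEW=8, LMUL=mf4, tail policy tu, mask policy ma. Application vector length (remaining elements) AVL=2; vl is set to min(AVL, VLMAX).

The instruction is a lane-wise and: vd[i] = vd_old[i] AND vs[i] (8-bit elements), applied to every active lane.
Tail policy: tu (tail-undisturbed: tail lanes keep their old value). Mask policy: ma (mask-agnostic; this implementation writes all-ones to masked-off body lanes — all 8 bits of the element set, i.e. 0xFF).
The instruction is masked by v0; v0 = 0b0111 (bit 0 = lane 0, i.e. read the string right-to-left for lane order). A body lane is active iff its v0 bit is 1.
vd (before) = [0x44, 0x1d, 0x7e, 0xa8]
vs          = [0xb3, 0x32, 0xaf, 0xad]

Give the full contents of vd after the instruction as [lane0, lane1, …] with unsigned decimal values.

vd = [0, 16, 126, 168]

VLMAX = (128 × 1/4) / 8 = 4 lanes
AVL=2 ≤ VLMAX=4, so vl = 2
  i=0: and(0x44,0xb3) → 0
  i=1: and(0x1d,0x32) → 16
  i=2: tail/keep → 126
  i=3: tail/keep → 168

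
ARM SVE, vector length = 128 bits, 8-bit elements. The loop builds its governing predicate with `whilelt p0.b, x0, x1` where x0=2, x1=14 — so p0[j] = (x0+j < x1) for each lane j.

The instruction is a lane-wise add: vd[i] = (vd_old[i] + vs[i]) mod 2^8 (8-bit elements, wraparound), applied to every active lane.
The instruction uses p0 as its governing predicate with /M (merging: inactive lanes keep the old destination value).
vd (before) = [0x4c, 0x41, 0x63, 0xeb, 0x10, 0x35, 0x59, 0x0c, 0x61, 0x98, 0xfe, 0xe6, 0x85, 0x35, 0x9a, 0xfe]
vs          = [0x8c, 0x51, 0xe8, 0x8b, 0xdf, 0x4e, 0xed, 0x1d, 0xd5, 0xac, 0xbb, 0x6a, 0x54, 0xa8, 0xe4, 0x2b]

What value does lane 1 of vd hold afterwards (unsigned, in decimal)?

register lanes = 128/8 = 16
p0[j] = (2+j < 14); true for j=0..11 → 12 lanes set
[0] add(0x4c,0x8c) = 0xd8
[1] add(0x41,0x51) = 0x92
[2] add(0x63,0xe8) = 0x4b
[3] add(0xeb,0x8b) = 0x76
[4] add(0x10,0xdf) = 0xef
[5] add(0x35,0x4e) = 0x83
[6] add(0x59,0xed) = 0x46
[7] add(0x0c,0x1d) = 0x29
[8] add(0x61,0xd5) = 0x36
[9] add(0x98,0xac) = 0x44
[10] add(0xfe,0xbb) = 0xb9
[11] add(0xe6,0x6a) = 0x50
[12] tail/keep = 0x85
[13] tail/keep = 0x35
[14] tail/keep = 0x9a
[15] tail/keep = 0xfe

vd[1] = 146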